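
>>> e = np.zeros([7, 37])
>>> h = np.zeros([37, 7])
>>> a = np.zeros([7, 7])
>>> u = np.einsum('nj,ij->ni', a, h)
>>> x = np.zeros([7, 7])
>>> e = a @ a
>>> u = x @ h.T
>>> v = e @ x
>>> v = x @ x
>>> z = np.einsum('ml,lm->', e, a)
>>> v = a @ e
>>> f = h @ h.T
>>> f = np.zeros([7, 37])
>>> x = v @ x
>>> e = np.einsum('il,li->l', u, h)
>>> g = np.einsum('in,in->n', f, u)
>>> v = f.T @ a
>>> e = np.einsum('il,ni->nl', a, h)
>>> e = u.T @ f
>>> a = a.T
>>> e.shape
(37, 37)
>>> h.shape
(37, 7)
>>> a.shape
(7, 7)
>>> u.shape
(7, 37)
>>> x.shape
(7, 7)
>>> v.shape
(37, 7)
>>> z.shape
()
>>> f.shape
(7, 37)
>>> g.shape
(37,)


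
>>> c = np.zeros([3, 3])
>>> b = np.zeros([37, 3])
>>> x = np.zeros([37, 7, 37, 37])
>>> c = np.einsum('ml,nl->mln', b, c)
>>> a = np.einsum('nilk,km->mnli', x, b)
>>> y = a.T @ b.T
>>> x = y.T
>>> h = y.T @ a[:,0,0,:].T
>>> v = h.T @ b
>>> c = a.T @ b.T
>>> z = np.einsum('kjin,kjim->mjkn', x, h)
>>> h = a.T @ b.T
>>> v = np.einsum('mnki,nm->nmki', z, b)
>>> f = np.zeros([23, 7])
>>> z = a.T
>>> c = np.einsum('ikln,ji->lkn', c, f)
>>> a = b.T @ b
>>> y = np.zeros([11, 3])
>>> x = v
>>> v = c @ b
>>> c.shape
(37, 37, 37)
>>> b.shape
(37, 3)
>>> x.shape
(37, 3, 37, 7)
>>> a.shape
(3, 3)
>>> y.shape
(11, 3)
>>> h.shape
(7, 37, 37, 37)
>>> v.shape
(37, 37, 3)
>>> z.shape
(7, 37, 37, 3)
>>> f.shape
(23, 7)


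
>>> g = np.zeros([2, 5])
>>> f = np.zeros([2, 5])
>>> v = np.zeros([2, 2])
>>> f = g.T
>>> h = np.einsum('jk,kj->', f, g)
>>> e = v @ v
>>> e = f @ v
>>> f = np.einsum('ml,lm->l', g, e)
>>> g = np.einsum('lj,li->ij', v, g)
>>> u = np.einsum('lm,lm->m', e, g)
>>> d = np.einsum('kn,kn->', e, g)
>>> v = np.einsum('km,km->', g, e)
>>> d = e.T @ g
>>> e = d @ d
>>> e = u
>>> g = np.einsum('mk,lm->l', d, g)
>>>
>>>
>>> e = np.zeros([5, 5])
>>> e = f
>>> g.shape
(5,)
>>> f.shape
(5,)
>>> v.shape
()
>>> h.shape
()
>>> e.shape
(5,)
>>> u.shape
(2,)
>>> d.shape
(2, 2)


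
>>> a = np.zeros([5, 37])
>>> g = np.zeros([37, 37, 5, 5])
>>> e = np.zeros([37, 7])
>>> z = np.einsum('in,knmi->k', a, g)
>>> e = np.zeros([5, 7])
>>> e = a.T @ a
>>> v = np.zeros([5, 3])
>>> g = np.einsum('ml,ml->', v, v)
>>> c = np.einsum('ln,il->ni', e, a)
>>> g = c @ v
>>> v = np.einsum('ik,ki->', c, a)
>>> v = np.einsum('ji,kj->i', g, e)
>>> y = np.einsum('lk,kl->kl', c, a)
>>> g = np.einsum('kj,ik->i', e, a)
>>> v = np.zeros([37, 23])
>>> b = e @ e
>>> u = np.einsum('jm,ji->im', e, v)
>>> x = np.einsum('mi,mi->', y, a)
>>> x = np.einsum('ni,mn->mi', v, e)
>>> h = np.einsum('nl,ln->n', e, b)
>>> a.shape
(5, 37)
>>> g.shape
(5,)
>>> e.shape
(37, 37)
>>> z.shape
(37,)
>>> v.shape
(37, 23)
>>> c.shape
(37, 5)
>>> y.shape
(5, 37)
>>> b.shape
(37, 37)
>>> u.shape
(23, 37)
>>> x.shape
(37, 23)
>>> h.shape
(37,)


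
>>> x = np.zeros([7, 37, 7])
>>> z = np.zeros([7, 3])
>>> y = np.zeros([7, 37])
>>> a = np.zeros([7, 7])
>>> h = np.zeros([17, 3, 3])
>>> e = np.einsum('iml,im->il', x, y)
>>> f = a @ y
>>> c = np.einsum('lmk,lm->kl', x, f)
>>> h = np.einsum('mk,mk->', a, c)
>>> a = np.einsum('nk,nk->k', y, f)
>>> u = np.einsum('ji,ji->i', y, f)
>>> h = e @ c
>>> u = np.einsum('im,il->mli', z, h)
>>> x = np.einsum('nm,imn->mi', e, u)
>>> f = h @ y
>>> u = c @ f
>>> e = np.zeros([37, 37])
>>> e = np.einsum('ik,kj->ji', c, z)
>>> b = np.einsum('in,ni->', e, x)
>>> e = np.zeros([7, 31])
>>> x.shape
(7, 3)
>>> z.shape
(7, 3)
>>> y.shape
(7, 37)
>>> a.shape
(37,)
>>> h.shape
(7, 7)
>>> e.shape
(7, 31)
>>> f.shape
(7, 37)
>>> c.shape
(7, 7)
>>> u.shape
(7, 37)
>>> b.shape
()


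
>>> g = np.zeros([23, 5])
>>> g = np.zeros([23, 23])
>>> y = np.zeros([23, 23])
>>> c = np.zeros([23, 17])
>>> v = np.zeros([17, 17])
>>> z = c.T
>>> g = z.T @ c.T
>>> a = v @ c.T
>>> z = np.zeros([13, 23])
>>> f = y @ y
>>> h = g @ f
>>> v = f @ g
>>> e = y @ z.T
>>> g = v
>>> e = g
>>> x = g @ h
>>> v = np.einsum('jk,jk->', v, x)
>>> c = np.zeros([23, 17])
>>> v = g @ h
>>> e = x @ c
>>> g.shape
(23, 23)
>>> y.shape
(23, 23)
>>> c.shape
(23, 17)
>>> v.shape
(23, 23)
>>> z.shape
(13, 23)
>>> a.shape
(17, 23)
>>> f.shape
(23, 23)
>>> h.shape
(23, 23)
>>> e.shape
(23, 17)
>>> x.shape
(23, 23)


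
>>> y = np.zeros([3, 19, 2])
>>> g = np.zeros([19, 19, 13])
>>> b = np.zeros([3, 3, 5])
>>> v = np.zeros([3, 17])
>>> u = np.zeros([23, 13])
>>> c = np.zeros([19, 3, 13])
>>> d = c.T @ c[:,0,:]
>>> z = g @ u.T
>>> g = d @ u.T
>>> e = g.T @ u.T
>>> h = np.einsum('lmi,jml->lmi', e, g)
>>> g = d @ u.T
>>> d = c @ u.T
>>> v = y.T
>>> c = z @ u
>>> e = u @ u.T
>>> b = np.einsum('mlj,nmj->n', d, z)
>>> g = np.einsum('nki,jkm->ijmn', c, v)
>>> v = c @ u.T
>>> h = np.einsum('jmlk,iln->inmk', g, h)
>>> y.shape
(3, 19, 2)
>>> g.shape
(13, 2, 3, 19)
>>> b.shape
(19,)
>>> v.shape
(19, 19, 23)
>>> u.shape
(23, 13)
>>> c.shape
(19, 19, 13)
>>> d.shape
(19, 3, 23)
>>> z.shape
(19, 19, 23)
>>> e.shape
(23, 23)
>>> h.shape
(23, 23, 2, 19)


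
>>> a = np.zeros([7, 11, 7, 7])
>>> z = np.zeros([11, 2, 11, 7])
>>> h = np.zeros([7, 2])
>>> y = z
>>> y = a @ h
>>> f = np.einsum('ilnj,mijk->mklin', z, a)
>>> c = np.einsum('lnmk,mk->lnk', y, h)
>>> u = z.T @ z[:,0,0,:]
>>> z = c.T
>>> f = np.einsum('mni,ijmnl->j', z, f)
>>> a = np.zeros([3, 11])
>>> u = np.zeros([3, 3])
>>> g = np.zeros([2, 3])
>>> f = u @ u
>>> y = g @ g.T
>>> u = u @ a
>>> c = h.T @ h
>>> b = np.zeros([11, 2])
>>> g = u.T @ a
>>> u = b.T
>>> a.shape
(3, 11)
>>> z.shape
(2, 11, 7)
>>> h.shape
(7, 2)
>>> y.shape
(2, 2)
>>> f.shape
(3, 3)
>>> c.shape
(2, 2)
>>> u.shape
(2, 11)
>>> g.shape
(11, 11)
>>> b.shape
(11, 2)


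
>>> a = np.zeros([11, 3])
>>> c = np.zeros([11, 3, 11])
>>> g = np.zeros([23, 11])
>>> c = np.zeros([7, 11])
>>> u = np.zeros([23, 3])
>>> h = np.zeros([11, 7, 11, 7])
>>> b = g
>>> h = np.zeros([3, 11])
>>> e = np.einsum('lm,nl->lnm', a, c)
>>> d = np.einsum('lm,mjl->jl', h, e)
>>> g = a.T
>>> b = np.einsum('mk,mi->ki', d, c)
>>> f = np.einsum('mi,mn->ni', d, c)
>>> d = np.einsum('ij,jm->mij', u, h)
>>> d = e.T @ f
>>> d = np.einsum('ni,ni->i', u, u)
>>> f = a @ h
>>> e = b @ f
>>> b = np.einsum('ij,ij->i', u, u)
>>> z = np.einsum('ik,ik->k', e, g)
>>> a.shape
(11, 3)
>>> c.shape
(7, 11)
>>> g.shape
(3, 11)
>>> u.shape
(23, 3)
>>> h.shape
(3, 11)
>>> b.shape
(23,)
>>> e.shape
(3, 11)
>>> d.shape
(3,)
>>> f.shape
(11, 11)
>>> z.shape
(11,)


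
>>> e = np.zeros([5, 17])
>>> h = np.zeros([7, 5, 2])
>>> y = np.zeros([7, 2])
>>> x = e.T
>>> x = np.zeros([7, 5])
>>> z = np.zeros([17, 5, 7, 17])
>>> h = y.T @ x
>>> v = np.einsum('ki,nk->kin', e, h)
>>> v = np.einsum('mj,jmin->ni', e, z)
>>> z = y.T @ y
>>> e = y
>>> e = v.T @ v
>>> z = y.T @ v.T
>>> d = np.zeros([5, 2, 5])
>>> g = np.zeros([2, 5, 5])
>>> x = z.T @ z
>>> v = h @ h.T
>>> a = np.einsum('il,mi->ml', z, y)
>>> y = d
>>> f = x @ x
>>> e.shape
(7, 7)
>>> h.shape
(2, 5)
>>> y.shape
(5, 2, 5)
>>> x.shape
(17, 17)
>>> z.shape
(2, 17)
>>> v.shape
(2, 2)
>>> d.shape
(5, 2, 5)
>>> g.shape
(2, 5, 5)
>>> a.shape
(7, 17)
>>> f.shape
(17, 17)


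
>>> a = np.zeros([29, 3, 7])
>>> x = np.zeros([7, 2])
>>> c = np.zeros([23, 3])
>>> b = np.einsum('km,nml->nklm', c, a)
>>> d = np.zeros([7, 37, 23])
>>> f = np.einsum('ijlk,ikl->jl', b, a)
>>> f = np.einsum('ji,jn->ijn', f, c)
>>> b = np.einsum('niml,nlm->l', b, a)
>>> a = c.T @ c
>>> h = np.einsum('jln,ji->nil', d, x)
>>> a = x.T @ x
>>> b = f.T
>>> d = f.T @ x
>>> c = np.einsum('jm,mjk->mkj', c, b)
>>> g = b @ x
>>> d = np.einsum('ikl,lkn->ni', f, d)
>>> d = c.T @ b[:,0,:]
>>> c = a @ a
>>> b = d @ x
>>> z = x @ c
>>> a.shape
(2, 2)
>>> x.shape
(7, 2)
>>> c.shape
(2, 2)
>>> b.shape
(23, 7, 2)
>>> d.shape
(23, 7, 7)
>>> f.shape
(7, 23, 3)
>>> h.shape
(23, 2, 37)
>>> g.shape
(3, 23, 2)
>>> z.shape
(7, 2)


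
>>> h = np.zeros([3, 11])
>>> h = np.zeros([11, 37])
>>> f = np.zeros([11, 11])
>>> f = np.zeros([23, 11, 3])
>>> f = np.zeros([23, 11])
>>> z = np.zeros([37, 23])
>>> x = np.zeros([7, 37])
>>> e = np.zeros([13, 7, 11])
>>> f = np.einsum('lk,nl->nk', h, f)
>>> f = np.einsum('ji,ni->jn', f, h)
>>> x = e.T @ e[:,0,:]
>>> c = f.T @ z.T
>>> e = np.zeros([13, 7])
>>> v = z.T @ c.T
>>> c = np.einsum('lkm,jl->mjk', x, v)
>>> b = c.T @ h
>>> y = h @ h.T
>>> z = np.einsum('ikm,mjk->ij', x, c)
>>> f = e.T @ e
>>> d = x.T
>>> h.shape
(11, 37)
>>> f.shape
(7, 7)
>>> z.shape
(11, 23)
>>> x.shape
(11, 7, 11)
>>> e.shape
(13, 7)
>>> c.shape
(11, 23, 7)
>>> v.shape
(23, 11)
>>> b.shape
(7, 23, 37)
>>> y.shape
(11, 11)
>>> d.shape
(11, 7, 11)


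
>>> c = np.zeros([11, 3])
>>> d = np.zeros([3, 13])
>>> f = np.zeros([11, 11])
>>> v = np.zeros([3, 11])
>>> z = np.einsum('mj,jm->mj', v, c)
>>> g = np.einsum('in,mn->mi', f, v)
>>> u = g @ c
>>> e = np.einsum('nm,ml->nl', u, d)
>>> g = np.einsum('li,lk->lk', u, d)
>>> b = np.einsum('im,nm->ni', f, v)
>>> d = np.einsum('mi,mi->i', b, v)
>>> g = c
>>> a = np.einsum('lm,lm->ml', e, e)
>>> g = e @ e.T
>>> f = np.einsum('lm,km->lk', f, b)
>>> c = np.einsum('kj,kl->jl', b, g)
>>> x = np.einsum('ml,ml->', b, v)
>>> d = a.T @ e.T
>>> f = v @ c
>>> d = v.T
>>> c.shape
(11, 3)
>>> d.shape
(11, 3)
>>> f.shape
(3, 3)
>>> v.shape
(3, 11)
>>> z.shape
(3, 11)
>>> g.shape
(3, 3)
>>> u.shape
(3, 3)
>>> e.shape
(3, 13)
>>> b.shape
(3, 11)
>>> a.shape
(13, 3)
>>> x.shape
()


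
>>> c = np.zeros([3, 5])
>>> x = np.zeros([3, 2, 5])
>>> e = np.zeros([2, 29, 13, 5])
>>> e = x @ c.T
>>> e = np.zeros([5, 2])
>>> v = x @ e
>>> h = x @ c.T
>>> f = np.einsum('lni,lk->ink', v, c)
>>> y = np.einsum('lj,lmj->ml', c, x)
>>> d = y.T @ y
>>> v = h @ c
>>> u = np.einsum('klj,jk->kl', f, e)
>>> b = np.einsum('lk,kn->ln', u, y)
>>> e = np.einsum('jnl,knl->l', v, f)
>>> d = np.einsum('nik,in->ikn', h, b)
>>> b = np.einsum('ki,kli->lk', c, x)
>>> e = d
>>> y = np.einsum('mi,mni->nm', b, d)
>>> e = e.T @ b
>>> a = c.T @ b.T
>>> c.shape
(3, 5)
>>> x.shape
(3, 2, 5)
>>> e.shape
(3, 3, 3)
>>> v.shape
(3, 2, 5)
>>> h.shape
(3, 2, 3)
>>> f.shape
(2, 2, 5)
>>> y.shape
(3, 2)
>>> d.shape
(2, 3, 3)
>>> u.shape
(2, 2)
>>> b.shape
(2, 3)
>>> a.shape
(5, 2)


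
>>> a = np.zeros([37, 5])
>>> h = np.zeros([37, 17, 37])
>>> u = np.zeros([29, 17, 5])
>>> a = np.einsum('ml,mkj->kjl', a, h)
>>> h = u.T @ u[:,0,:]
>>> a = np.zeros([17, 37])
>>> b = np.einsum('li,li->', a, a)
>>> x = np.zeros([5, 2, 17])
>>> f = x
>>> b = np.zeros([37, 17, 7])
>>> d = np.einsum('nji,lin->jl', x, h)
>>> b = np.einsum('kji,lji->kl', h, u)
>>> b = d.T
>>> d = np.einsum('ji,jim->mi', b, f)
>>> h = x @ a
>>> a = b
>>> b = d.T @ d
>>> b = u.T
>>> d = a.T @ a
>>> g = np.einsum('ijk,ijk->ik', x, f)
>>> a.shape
(5, 2)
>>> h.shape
(5, 2, 37)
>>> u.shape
(29, 17, 5)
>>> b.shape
(5, 17, 29)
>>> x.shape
(5, 2, 17)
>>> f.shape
(5, 2, 17)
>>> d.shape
(2, 2)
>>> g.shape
(5, 17)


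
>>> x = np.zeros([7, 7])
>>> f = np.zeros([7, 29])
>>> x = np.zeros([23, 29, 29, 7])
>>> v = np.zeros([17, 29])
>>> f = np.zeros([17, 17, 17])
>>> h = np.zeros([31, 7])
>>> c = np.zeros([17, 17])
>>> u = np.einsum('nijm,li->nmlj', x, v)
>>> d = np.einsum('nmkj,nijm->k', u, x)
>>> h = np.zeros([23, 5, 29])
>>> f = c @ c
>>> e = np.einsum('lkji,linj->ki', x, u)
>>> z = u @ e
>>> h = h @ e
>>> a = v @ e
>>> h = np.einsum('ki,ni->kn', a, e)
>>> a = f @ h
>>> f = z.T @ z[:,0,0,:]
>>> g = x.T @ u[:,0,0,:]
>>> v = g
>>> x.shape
(23, 29, 29, 7)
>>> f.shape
(7, 17, 7, 7)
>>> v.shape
(7, 29, 29, 29)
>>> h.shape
(17, 29)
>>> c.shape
(17, 17)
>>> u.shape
(23, 7, 17, 29)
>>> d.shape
(17,)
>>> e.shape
(29, 7)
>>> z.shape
(23, 7, 17, 7)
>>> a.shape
(17, 29)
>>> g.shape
(7, 29, 29, 29)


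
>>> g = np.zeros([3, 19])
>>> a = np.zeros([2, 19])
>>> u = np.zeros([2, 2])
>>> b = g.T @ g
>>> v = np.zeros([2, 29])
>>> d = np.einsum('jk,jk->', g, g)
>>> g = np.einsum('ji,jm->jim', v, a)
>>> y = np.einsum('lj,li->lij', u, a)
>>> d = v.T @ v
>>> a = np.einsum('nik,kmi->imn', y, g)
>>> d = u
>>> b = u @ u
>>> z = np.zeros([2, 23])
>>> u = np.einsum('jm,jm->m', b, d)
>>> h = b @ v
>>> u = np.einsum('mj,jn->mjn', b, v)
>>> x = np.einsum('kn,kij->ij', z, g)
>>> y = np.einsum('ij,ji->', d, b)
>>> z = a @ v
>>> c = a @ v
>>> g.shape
(2, 29, 19)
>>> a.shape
(19, 29, 2)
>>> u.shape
(2, 2, 29)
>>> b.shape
(2, 2)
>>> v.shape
(2, 29)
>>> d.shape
(2, 2)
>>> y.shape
()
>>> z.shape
(19, 29, 29)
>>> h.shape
(2, 29)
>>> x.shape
(29, 19)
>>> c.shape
(19, 29, 29)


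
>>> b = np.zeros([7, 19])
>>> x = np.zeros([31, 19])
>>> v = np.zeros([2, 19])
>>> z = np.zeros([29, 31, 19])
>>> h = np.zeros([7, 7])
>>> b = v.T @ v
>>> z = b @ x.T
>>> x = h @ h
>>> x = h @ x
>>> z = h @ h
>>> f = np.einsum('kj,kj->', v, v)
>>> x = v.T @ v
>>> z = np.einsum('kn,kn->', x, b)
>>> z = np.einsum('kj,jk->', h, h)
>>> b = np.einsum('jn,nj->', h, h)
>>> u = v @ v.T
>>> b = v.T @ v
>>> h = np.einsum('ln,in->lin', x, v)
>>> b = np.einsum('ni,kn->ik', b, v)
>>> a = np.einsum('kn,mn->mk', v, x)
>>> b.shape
(19, 2)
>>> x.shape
(19, 19)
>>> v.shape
(2, 19)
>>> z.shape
()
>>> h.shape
(19, 2, 19)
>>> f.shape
()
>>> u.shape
(2, 2)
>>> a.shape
(19, 2)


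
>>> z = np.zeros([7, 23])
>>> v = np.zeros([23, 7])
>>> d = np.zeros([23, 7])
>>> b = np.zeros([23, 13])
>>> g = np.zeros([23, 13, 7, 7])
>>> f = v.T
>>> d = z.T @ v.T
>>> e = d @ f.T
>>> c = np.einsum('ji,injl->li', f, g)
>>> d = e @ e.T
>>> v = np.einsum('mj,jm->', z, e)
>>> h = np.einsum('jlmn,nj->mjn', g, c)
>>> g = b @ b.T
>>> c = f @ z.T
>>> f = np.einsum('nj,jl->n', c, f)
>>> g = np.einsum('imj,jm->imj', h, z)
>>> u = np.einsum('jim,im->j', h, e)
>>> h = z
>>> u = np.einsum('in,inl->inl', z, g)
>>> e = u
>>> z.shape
(7, 23)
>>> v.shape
()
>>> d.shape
(23, 23)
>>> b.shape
(23, 13)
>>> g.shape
(7, 23, 7)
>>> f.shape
(7,)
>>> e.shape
(7, 23, 7)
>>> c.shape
(7, 7)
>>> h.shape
(7, 23)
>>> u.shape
(7, 23, 7)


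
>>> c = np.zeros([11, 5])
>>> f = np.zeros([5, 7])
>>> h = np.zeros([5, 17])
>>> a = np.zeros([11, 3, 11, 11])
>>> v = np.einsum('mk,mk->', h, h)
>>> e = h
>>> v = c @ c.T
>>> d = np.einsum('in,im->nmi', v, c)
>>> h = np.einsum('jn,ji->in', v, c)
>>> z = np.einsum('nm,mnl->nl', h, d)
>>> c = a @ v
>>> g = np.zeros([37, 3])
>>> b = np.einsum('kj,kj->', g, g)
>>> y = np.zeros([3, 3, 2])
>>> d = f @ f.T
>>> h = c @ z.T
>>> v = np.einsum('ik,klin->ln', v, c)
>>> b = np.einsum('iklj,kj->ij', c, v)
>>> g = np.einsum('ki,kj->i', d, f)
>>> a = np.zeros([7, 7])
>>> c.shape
(11, 3, 11, 11)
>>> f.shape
(5, 7)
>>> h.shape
(11, 3, 11, 5)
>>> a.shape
(7, 7)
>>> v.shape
(3, 11)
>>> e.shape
(5, 17)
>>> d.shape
(5, 5)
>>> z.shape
(5, 11)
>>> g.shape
(5,)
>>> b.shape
(11, 11)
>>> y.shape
(3, 3, 2)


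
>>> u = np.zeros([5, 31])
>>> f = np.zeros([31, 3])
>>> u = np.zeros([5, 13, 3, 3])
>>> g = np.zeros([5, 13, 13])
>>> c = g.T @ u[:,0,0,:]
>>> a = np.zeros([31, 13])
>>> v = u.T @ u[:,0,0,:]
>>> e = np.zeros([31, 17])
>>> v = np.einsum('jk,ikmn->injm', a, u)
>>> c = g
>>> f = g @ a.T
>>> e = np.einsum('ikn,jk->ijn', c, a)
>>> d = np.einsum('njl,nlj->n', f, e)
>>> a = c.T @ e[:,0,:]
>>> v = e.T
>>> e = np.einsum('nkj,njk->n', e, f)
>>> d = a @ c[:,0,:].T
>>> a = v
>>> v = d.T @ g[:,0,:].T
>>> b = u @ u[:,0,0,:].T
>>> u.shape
(5, 13, 3, 3)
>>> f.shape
(5, 13, 31)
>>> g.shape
(5, 13, 13)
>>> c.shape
(5, 13, 13)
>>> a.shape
(13, 31, 5)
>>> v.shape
(5, 13, 5)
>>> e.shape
(5,)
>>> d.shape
(13, 13, 5)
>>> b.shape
(5, 13, 3, 5)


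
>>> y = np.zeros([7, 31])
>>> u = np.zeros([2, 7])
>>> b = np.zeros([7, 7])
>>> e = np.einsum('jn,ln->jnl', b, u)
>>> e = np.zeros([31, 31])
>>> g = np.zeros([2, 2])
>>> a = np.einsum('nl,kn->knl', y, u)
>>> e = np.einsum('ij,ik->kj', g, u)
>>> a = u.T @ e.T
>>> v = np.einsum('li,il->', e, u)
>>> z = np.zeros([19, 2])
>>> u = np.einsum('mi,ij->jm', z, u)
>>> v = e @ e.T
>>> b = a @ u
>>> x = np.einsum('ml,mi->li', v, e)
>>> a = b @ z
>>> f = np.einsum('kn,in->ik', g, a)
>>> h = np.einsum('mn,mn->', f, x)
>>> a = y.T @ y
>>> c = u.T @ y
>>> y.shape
(7, 31)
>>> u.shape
(7, 19)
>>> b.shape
(7, 19)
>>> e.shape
(7, 2)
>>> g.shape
(2, 2)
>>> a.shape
(31, 31)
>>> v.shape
(7, 7)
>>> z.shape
(19, 2)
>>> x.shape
(7, 2)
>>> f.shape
(7, 2)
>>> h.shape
()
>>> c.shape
(19, 31)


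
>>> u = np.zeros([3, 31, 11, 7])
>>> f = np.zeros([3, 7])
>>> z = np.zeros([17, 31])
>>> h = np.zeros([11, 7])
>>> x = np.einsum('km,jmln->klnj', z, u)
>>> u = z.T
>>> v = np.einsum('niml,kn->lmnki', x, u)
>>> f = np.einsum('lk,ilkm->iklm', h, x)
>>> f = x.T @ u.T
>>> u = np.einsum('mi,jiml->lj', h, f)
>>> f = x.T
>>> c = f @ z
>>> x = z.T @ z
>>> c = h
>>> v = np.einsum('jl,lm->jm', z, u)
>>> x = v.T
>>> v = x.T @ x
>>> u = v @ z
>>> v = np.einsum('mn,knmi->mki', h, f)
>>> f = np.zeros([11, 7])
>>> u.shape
(17, 31)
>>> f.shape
(11, 7)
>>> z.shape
(17, 31)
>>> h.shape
(11, 7)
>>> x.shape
(3, 17)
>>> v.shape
(11, 3, 17)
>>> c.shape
(11, 7)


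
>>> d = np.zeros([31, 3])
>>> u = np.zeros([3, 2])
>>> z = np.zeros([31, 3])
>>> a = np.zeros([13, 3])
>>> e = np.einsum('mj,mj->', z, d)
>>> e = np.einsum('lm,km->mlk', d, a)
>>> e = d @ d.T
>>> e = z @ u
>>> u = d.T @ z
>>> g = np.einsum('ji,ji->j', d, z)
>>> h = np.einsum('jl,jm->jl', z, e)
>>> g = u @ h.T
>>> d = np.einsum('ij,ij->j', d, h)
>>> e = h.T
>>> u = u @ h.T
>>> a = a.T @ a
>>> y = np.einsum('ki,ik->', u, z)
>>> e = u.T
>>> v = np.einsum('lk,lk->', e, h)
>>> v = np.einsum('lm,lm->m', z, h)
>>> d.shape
(3,)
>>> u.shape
(3, 31)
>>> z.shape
(31, 3)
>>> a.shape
(3, 3)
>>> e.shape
(31, 3)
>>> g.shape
(3, 31)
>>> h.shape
(31, 3)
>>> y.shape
()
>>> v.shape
(3,)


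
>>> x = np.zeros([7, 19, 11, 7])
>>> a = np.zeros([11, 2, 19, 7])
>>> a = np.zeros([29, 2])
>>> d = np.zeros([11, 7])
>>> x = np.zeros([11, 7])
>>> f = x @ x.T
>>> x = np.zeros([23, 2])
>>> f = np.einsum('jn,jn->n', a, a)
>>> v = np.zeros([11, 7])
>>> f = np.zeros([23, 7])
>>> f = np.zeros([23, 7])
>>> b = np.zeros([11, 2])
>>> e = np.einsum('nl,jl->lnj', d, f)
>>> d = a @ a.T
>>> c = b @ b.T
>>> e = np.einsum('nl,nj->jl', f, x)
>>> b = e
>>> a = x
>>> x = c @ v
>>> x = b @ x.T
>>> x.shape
(2, 11)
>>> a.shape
(23, 2)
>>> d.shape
(29, 29)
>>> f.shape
(23, 7)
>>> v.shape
(11, 7)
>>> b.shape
(2, 7)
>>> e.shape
(2, 7)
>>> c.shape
(11, 11)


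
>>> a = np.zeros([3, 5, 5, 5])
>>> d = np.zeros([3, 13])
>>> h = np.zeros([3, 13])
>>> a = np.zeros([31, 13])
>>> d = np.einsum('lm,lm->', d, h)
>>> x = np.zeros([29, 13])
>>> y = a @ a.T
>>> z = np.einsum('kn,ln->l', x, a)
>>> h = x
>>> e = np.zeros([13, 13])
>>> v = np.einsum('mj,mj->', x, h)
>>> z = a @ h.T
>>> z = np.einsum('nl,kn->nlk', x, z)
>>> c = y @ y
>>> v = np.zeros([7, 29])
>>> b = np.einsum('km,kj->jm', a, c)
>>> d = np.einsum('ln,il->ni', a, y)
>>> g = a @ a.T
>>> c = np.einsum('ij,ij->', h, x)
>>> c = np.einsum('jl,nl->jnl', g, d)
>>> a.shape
(31, 13)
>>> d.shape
(13, 31)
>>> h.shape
(29, 13)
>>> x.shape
(29, 13)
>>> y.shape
(31, 31)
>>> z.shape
(29, 13, 31)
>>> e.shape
(13, 13)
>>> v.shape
(7, 29)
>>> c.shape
(31, 13, 31)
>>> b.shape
(31, 13)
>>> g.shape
(31, 31)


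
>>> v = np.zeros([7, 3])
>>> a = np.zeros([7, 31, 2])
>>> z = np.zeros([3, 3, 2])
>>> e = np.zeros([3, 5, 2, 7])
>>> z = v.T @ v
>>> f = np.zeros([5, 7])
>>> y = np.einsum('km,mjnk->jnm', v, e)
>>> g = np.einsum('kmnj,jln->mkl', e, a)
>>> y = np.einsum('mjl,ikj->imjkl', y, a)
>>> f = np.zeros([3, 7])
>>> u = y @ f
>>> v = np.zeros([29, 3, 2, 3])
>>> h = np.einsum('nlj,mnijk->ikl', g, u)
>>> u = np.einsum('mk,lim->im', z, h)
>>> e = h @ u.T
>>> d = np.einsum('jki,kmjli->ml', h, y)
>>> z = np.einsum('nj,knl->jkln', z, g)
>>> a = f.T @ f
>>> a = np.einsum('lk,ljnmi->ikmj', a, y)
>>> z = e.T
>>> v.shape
(29, 3, 2, 3)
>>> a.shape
(3, 7, 31, 5)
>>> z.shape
(7, 7, 2)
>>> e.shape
(2, 7, 7)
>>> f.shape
(3, 7)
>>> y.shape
(7, 5, 2, 31, 3)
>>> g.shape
(5, 3, 31)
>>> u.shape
(7, 3)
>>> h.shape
(2, 7, 3)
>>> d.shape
(5, 31)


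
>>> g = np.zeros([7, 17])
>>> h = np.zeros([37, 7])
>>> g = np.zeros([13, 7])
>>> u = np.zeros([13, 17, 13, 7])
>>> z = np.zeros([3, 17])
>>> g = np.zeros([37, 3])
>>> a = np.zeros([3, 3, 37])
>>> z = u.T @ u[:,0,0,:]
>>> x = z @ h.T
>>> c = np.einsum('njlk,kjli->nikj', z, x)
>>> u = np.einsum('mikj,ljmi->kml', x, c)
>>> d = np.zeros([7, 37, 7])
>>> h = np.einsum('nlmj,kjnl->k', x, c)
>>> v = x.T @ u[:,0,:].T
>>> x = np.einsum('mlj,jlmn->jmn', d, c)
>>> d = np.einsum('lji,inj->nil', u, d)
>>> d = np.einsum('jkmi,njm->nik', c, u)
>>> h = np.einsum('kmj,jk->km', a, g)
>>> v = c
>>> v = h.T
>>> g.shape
(37, 3)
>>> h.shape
(3, 3)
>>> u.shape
(17, 7, 7)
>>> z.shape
(7, 13, 17, 7)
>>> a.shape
(3, 3, 37)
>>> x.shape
(7, 7, 13)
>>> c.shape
(7, 37, 7, 13)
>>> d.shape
(17, 13, 37)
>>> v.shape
(3, 3)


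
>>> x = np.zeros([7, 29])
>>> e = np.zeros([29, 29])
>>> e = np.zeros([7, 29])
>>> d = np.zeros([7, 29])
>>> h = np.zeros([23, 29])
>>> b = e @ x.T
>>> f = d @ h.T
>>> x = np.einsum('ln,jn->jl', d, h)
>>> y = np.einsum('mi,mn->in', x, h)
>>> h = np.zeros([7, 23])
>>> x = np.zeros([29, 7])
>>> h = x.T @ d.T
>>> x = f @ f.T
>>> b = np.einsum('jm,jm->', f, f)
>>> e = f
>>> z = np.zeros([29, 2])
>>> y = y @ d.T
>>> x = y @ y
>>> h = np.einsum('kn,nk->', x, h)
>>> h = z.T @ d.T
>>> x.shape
(7, 7)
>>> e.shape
(7, 23)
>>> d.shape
(7, 29)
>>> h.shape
(2, 7)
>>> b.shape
()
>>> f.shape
(7, 23)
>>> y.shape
(7, 7)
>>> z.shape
(29, 2)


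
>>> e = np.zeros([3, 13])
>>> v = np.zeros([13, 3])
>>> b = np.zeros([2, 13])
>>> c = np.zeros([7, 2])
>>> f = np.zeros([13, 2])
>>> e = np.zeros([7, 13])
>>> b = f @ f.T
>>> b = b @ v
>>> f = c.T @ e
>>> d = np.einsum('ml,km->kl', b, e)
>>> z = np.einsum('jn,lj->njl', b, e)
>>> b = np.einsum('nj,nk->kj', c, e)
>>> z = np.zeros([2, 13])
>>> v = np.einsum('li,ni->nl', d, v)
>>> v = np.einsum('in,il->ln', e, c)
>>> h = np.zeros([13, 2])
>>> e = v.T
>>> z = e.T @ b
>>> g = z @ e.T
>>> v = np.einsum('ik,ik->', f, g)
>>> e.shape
(13, 2)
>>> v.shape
()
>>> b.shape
(13, 2)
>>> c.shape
(7, 2)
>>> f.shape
(2, 13)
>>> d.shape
(7, 3)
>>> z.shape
(2, 2)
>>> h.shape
(13, 2)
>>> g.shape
(2, 13)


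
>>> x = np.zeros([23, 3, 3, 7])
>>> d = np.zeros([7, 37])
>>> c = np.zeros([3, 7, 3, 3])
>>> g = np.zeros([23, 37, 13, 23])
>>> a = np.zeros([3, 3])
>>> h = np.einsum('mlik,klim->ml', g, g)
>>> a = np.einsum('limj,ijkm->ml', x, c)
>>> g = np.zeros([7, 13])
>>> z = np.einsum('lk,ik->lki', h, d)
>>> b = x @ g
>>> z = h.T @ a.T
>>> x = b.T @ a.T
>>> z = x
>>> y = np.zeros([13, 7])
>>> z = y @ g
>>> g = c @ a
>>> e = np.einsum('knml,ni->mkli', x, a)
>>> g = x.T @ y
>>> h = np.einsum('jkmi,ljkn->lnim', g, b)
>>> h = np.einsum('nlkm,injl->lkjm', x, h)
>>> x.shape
(13, 3, 3, 3)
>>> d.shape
(7, 37)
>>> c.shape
(3, 7, 3, 3)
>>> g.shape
(3, 3, 3, 7)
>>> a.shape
(3, 23)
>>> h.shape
(3, 3, 7, 3)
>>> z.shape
(13, 13)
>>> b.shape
(23, 3, 3, 13)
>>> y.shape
(13, 7)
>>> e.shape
(3, 13, 3, 23)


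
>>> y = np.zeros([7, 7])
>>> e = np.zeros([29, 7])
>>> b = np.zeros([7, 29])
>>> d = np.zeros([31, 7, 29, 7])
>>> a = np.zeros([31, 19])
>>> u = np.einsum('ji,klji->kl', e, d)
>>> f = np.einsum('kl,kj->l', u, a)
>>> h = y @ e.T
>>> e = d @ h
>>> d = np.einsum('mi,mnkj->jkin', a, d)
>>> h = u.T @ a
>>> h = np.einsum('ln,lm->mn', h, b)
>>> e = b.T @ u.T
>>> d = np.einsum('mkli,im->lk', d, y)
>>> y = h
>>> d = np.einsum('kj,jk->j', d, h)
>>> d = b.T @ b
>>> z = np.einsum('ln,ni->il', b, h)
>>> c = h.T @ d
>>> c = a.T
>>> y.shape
(29, 19)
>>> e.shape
(29, 31)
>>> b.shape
(7, 29)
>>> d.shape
(29, 29)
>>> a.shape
(31, 19)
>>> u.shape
(31, 7)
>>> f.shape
(7,)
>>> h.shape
(29, 19)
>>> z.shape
(19, 7)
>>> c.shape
(19, 31)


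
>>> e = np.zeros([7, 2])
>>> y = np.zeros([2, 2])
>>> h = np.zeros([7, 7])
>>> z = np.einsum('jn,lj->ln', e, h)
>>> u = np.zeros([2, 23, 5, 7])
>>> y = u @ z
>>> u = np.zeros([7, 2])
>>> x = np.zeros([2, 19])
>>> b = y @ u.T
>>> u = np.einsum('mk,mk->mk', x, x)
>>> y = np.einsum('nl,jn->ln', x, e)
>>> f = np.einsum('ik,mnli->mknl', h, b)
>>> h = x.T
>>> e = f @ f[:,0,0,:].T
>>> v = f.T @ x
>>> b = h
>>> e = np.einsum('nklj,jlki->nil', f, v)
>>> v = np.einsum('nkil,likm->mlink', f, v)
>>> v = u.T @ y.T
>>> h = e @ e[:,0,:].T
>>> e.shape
(2, 19, 23)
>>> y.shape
(19, 2)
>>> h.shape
(2, 19, 2)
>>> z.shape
(7, 2)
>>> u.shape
(2, 19)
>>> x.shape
(2, 19)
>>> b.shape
(19, 2)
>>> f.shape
(2, 7, 23, 5)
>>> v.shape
(19, 19)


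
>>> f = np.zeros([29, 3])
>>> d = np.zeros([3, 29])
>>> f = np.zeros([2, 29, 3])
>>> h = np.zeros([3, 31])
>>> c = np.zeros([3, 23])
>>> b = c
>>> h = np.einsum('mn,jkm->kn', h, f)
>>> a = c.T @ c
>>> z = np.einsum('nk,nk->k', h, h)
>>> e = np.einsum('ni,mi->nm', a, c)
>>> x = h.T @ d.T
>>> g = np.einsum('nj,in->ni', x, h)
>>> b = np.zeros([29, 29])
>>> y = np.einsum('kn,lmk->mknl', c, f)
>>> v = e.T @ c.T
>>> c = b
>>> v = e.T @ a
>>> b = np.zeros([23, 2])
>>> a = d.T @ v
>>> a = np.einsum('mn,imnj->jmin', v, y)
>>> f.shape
(2, 29, 3)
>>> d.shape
(3, 29)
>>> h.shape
(29, 31)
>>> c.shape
(29, 29)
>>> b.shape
(23, 2)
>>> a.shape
(2, 3, 29, 23)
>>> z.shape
(31,)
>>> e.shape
(23, 3)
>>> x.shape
(31, 3)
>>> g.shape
(31, 29)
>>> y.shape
(29, 3, 23, 2)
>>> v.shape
(3, 23)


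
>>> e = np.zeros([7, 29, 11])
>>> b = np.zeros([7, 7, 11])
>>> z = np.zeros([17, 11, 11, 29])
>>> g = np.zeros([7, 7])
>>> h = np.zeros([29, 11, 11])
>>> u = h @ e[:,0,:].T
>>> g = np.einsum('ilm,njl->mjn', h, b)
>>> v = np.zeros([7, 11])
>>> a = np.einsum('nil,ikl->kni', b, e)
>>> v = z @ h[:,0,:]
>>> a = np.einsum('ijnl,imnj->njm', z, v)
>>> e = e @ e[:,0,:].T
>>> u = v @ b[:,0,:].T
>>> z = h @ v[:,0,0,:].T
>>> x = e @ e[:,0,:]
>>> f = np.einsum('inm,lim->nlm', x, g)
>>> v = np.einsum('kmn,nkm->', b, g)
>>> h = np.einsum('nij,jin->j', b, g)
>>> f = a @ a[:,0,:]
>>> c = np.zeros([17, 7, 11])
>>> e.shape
(7, 29, 7)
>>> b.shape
(7, 7, 11)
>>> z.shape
(29, 11, 17)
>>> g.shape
(11, 7, 7)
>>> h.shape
(11,)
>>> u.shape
(17, 11, 11, 7)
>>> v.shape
()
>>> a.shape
(11, 11, 11)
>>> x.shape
(7, 29, 7)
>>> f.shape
(11, 11, 11)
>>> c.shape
(17, 7, 11)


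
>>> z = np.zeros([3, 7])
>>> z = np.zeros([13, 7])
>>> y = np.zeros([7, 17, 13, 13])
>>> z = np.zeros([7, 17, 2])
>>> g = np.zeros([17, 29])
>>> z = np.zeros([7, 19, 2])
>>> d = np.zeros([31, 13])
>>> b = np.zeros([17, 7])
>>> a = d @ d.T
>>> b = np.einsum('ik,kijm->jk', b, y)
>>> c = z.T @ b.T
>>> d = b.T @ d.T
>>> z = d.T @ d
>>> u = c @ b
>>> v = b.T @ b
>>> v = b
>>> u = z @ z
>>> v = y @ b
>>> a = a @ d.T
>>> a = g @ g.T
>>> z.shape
(31, 31)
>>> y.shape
(7, 17, 13, 13)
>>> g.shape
(17, 29)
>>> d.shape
(7, 31)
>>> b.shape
(13, 7)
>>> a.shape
(17, 17)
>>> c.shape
(2, 19, 13)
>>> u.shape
(31, 31)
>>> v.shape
(7, 17, 13, 7)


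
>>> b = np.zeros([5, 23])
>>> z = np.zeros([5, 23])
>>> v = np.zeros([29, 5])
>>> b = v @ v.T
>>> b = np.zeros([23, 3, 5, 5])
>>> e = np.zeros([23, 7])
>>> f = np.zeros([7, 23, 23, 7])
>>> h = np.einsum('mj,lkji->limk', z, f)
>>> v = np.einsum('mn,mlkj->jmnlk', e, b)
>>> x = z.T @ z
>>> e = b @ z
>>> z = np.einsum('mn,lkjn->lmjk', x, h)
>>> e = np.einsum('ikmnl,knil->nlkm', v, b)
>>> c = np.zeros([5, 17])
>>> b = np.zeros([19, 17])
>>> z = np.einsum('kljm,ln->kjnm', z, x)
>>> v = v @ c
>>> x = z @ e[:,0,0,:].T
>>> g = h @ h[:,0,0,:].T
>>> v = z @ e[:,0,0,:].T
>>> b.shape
(19, 17)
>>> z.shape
(7, 5, 23, 7)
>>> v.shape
(7, 5, 23, 3)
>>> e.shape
(3, 5, 23, 7)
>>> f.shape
(7, 23, 23, 7)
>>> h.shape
(7, 7, 5, 23)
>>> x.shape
(7, 5, 23, 3)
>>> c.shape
(5, 17)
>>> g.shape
(7, 7, 5, 7)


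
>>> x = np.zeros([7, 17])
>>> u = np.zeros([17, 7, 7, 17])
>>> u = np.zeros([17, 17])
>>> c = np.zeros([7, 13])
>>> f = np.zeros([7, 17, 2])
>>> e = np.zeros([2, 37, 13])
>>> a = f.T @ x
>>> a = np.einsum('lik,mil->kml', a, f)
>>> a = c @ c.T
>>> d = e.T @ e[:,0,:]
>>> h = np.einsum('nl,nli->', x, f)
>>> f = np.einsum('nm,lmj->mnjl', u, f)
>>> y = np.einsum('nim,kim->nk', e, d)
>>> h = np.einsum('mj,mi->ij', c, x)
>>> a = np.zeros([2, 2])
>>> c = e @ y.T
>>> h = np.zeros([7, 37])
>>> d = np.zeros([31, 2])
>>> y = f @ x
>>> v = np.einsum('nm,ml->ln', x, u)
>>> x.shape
(7, 17)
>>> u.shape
(17, 17)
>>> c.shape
(2, 37, 2)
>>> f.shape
(17, 17, 2, 7)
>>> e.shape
(2, 37, 13)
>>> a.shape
(2, 2)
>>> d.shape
(31, 2)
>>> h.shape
(7, 37)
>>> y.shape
(17, 17, 2, 17)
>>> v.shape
(17, 7)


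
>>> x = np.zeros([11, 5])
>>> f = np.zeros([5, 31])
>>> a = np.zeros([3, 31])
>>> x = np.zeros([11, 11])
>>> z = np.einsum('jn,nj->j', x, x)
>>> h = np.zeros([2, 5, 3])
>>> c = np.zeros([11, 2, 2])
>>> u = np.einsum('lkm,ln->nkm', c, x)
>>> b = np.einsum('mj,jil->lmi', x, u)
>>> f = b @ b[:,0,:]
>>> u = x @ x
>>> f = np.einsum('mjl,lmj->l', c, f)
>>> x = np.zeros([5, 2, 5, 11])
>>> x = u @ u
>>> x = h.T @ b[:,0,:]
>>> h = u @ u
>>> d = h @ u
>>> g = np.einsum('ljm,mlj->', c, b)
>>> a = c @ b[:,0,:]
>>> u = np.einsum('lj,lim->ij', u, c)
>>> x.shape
(3, 5, 2)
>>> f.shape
(2,)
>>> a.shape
(11, 2, 2)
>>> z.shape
(11,)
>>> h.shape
(11, 11)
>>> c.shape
(11, 2, 2)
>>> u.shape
(2, 11)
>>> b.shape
(2, 11, 2)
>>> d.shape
(11, 11)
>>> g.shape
()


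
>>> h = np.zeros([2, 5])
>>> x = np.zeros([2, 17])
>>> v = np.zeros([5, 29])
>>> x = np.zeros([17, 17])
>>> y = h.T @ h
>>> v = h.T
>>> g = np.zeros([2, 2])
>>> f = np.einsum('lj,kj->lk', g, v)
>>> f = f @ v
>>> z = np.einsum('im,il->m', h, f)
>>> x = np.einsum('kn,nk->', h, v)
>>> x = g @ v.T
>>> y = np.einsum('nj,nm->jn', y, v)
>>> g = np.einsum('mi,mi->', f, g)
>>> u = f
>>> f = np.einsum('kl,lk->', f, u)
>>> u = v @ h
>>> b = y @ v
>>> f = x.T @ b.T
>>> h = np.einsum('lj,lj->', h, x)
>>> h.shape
()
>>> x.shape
(2, 5)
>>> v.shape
(5, 2)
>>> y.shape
(5, 5)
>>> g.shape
()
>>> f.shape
(5, 5)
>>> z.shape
(5,)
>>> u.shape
(5, 5)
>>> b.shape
(5, 2)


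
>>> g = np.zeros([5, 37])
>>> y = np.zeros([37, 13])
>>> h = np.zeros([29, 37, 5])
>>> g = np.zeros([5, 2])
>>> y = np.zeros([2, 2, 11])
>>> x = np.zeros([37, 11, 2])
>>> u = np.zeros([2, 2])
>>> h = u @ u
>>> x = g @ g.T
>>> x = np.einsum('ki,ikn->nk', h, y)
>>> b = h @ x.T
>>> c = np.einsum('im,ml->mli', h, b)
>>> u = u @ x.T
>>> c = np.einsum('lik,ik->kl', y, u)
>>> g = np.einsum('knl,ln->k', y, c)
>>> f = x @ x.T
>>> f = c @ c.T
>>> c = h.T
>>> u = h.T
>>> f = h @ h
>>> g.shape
(2,)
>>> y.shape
(2, 2, 11)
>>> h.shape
(2, 2)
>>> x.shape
(11, 2)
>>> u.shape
(2, 2)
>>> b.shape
(2, 11)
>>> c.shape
(2, 2)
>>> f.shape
(2, 2)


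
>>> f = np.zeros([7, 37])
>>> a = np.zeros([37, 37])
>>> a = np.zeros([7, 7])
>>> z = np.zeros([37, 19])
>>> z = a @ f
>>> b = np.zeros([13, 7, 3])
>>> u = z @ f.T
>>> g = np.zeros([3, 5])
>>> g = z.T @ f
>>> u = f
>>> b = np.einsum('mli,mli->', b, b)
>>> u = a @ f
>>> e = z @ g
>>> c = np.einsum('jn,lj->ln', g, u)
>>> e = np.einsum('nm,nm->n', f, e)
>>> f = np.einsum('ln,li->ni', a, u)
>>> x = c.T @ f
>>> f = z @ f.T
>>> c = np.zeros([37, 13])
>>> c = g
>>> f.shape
(7, 7)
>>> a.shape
(7, 7)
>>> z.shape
(7, 37)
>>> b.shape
()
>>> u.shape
(7, 37)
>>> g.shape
(37, 37)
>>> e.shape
(7,)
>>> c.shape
(37, 37)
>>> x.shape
(37, 37)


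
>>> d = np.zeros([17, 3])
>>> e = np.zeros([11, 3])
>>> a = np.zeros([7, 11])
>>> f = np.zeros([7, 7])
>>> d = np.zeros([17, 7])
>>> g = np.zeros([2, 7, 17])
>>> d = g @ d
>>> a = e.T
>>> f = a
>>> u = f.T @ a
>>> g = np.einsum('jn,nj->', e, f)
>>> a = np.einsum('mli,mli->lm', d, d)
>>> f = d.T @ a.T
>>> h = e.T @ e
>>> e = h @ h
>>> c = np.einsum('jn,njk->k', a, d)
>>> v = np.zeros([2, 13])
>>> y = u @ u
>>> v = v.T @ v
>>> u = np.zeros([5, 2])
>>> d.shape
(2, 7, 7)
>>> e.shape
(3, 3)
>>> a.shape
(7, 2)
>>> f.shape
(7, 7, 7)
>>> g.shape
()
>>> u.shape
(5, 2)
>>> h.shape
(3, 3)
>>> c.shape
(7,)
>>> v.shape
(13, 13)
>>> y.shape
(11, 11)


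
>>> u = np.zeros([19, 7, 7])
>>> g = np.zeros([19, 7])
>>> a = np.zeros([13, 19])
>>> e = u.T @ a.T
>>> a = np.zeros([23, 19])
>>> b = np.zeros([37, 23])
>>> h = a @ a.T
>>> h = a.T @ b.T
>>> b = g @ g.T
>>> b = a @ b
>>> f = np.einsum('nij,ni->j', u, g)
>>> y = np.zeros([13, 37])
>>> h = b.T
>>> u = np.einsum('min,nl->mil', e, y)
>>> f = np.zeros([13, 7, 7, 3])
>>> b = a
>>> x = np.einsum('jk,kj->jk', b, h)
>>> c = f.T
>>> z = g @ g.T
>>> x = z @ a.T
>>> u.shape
(7, 7, 37)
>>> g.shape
(19, 7)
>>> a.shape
(23, 19)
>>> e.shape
(7, 7, 13)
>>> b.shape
(23, 19)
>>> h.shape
(19, 23)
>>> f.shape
(13, 7, 7, 3)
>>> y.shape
(13, 37)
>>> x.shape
(19, 23)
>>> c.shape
(3, 7, 7, 13)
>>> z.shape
(19, 19)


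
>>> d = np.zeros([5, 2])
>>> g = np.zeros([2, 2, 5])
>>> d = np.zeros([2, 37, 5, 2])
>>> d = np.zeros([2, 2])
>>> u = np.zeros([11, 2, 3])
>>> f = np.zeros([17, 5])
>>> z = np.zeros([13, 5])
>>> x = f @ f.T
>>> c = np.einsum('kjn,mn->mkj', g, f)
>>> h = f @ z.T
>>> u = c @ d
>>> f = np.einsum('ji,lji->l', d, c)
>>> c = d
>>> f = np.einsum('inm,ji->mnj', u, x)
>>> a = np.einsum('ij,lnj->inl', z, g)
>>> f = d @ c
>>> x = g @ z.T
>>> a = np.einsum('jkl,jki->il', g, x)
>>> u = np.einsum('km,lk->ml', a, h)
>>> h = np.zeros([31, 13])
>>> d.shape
(2, 2)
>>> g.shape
(2, 2, 5)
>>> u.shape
(5, 17)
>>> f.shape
(2, 2)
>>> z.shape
(13, 5)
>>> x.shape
(2, 2, 13)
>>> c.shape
(2, 2)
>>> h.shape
(31, 13)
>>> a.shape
(13, 5)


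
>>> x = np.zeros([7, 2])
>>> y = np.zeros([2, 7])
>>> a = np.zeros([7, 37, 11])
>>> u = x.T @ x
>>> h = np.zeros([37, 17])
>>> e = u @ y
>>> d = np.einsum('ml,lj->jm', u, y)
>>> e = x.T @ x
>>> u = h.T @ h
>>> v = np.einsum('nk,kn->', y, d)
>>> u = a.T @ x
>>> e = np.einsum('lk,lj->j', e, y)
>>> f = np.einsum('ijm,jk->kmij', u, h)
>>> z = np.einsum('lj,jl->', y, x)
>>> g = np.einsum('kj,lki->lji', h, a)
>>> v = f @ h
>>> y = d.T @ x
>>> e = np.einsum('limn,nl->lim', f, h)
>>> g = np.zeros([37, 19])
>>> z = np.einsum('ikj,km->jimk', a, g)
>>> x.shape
(7, 2)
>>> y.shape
(2, 2)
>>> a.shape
(7, 37, 11)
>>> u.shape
(11, 37, 2)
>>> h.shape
(37, 17)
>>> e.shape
(17, 2, 11)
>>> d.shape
(7, 2)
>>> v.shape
(17, 2, 11, 17)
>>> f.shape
(17, 2, 11, 37)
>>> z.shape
(11, 7, 19, 37)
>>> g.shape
(37, 19)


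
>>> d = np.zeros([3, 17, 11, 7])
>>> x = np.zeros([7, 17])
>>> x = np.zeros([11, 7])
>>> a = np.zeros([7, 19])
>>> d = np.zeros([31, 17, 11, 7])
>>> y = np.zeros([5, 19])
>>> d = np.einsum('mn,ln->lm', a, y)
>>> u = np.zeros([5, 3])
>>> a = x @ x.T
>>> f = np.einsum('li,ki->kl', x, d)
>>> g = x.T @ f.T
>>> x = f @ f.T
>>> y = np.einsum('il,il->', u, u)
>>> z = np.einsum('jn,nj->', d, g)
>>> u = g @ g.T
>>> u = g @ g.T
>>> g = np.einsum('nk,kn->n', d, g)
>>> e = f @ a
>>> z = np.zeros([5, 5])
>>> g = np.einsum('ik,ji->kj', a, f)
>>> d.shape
(5, 7)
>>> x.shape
(5, 5)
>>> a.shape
(11, 11)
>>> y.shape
()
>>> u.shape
(7, 7)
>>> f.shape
(5, 11)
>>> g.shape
(11, 5)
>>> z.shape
(5, 5)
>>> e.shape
(5, 11)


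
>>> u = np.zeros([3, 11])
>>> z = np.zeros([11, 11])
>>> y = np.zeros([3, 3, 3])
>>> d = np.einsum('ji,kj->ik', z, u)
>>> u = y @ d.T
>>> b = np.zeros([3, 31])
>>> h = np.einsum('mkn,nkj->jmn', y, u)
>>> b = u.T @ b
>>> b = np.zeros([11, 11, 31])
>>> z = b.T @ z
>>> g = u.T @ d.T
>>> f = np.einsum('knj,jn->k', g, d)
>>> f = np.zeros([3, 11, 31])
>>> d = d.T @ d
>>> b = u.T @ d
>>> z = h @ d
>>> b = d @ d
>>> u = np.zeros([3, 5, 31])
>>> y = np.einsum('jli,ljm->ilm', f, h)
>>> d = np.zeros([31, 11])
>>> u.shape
(3, 5, 31)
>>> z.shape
(11, 3, 3)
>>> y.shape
(31, 11, 3)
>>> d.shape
(31, 11)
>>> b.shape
(3, 3)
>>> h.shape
(11, 3, 3)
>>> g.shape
(11, 3, 11)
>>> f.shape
(3, 11, 31)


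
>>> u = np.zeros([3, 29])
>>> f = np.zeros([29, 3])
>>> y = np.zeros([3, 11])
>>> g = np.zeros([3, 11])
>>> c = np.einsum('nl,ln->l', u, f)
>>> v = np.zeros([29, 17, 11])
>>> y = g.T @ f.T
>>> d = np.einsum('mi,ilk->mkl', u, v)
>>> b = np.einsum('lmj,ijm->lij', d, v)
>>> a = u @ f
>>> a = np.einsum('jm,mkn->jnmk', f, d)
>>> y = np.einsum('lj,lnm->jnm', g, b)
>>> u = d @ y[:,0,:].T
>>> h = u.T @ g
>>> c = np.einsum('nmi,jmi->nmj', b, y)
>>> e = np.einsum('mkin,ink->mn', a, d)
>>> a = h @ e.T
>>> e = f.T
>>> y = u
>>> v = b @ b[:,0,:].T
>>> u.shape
(3, 11, 11)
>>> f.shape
(29, 3)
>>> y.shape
(3, 11, 11)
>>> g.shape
(3, 11)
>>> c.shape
(3, 29, 11)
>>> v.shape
(3, 29, 3)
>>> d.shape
(3, 11, 17)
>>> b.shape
(3, 29, 17)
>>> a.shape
(11, 11, 29)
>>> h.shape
(11, 11, 11)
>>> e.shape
(3, 29)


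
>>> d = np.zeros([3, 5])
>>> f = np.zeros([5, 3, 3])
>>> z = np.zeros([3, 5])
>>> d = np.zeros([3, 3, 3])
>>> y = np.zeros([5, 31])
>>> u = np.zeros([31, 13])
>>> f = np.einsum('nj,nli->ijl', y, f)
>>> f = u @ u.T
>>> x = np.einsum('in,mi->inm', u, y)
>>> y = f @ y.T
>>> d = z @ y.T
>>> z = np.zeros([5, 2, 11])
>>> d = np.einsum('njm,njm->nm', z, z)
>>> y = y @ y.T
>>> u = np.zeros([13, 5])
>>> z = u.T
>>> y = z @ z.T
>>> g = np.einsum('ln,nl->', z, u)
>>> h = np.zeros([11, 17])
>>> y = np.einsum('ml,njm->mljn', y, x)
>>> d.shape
(5, 11)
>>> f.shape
(31, 31)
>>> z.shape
(5, 13)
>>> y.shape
(5, 5, 13, 31)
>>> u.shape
(13, 5)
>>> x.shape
(31, 13, 5)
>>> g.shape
()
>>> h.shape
(11, 17)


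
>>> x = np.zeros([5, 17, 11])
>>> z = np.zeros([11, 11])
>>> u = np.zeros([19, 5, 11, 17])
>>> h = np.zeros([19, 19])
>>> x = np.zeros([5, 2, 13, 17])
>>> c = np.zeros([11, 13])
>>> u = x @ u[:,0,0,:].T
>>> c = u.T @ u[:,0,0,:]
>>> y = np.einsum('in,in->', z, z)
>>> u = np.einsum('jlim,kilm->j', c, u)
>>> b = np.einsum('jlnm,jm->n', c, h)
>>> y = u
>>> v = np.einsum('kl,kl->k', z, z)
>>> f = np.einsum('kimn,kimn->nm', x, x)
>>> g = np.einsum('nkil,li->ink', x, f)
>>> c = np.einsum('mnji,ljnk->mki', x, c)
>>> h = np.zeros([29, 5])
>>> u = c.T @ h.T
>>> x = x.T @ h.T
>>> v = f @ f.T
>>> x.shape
(17, 13, 2, 29)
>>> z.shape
(11, 11)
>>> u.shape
(17, 19, 29)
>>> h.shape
(29, 5)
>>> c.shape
(5, 19, 17)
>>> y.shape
(19,)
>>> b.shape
(2,)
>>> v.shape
(17, 17)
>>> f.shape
(17, 13)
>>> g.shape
(13, 5, 2)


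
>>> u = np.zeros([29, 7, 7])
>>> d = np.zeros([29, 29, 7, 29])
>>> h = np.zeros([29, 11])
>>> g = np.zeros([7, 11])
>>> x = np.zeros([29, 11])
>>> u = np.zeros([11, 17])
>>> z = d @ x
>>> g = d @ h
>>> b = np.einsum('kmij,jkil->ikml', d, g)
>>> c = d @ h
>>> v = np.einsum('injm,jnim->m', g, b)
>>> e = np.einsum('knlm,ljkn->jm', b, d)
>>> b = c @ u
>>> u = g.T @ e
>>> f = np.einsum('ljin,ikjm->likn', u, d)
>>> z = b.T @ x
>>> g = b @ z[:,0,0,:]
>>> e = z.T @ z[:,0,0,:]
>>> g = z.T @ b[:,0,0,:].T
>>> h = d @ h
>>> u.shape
(11, 7, 29, 11)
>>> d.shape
(29, 29, 7, 29)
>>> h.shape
(29, 29, 7, 11)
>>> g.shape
(11, 29, 7, 29)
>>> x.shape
(29, 11)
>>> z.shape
(17, 7, 29, 11)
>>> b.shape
(29, 29, 7, 17)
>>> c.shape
(29, 29, 7, 11)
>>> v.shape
(11,)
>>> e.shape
(11, 29, 7, 11)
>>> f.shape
(11, 29, 29, 11)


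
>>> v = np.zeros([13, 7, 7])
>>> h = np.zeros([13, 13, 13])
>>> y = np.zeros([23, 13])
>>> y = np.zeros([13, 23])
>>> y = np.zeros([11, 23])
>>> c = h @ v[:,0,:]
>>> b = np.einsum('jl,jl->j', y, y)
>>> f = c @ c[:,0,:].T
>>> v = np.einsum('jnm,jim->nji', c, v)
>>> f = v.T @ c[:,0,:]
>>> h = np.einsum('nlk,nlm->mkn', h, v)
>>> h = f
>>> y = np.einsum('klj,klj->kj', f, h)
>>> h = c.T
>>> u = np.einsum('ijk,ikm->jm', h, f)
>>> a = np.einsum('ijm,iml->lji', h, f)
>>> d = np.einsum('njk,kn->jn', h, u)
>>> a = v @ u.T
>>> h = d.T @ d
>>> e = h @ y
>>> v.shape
(13, 13, 7)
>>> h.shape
(7, 7)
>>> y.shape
(7, 7)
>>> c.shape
(13, 13, 7)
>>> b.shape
(11,)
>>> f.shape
(7, 13, 7)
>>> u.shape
(13, 7)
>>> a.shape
(13, 13, 13)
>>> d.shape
(13, 7)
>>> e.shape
(7, 7)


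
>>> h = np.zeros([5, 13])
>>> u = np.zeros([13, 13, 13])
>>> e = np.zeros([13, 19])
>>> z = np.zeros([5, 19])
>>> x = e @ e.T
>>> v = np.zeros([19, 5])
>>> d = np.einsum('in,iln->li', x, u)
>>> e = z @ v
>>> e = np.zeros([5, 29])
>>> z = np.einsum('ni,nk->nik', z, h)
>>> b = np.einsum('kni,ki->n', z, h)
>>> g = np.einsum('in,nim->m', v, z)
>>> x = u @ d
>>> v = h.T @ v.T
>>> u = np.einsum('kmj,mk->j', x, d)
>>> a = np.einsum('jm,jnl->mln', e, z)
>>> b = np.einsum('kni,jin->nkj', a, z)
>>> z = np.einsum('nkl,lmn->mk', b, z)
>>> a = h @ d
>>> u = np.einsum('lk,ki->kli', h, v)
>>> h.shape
(5, 13)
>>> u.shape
(13, 5, 19)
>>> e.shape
(5, 29)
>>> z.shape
(19, 29)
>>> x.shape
(13, 13, 13)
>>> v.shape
(13, 19)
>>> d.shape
(13, 13)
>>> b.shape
(13, 29, 5)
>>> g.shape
(13,)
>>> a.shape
(5, 13)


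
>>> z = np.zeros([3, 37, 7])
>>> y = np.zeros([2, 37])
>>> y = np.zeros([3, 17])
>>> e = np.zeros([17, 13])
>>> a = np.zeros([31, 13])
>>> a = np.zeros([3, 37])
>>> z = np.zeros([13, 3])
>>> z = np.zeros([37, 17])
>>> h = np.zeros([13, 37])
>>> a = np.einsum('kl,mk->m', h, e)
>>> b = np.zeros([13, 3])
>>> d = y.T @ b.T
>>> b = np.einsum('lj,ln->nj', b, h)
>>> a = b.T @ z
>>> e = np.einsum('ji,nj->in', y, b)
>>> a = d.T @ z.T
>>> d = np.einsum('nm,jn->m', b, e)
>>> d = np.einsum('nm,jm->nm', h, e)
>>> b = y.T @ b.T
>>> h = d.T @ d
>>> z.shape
(37, 17)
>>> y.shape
(3, 17)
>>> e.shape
(17, 37)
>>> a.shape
(13, 37)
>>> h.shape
(37, 37)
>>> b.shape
(17, 37)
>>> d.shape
(13, 37)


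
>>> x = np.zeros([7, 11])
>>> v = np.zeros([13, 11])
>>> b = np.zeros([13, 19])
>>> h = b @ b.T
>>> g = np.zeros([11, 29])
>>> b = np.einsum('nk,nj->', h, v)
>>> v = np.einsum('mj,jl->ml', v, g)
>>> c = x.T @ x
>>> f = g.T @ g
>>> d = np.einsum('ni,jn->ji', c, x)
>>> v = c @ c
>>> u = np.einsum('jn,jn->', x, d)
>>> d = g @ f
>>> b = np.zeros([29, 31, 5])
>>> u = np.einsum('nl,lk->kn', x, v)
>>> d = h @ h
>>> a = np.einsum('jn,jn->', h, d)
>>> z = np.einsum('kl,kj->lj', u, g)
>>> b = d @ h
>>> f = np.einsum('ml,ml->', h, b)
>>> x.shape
(7, 11)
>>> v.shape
(11, 11)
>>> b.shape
(13, 13)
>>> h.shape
(13, 13)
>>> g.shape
(11, 29)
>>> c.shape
(11, 11)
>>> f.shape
()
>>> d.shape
(13, 13)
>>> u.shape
(11, 7)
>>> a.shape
()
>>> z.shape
(7, 29)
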